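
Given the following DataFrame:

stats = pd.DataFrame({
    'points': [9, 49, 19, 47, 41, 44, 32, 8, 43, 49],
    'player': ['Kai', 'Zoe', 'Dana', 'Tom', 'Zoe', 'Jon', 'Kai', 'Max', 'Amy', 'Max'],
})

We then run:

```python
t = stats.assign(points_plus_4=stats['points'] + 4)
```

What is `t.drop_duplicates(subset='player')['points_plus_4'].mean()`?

35.2857142857

add column points_plus_4 = stats['points'] + 4:
   points player  points_plus_4
0       9    Kai             13
1      49    Zoe             53
2      19   Dana             23
3      47    Tom             51
4      41    Zoe             45
5      44    Jon             48
6      32    Kai             36
7       8    Max             12
8      43    Amy             47
9      49    Max             53
drop duplicate player (keep=first):
   points player  points_plus_4
0       9    Kai             13
1      49    Zoe             53
2      19   Dana             23
3      47    Tom             51
5      44    Jon             48
7       8    Max             12
8      43    Amy             47
Hence 35.2857142857.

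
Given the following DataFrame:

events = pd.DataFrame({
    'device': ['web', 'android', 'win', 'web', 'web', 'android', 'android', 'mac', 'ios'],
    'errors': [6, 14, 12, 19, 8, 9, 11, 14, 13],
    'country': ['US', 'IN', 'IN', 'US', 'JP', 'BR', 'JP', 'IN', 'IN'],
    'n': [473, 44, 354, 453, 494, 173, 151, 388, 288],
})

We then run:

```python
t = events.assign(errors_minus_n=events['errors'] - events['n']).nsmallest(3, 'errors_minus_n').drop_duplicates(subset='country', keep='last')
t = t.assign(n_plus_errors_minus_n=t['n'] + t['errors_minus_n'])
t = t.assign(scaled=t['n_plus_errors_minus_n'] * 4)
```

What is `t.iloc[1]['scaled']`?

76

add column errors_minus_n = events['errors'] - events['n']:
    device  errors country    n  errors_minus_n
0      web       6      US  473            -467
1  android      14      IN   44             -30
2      win      12      IN  354            -342
3      web      19      US  453            -434
4      web       8      JP  494            -486
5  android       9      BR  173            -164
6  android      11      JP  151            -140
7      mac      14      IN  388            -374
8      ios      13      IN  288            -275
take 3 rows with smallest errors_minus_n:
  device  errors country    n  errors_minus_n
4    web       8      JP  494            -486
0    web       6      US  473            -467
3    web      19      US  453            -434
drop duplicate country (keep=last):
  device  errors country    n  errors_minus_n
4    web       8      JP  494            -486
3    web      19      US  453            -434
add column n_plus_errors_minus_n = t['n'] + t['errors_minus_n']:
  device  errors country    n  errors_minus_n  n_plus_errors_minus_n
4    web       8      JP  494            -486                      8
3    web      19      US  453            -434                     19
add column scaled = t['n_plus_errors_minus_n'] * 4:
  device  errors country    n  errors_minus_n  n_plus_errors_minus_n  scaled
4    web       8      JP  494            -486                      8      32
3    web      19      US  453            -434                     19      76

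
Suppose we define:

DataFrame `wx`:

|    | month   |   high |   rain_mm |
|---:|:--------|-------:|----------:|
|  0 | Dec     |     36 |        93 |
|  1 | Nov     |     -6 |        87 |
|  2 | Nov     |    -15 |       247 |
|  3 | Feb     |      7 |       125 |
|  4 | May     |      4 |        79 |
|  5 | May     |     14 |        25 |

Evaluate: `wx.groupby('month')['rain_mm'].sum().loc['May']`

group by month, sum of rain_mm:
month
Dec     93
Feb    125
May    104
Nov    334
Name: rain_mm, dtype: int64

104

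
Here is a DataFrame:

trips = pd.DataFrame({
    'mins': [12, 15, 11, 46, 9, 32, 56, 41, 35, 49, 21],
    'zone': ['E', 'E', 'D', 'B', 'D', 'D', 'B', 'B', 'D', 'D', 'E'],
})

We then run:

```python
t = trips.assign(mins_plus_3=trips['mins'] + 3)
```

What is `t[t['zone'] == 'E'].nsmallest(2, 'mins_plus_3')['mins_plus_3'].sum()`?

33

add column mins_plus_3 = trips['mins'] + 3:
    mins zone  mins_plus_3
0     12    E           15
1     15    E           18
2     11    D           14
3     46    B           49
4      9    D           12
5     32    D           35
6     56    B           59
7     41    B           44
8     35    D           38
9     49    D           52
10    21    E           24
filter rows where zone == 'E':
    mins zone  mins_plus_3
0     12    E           15
1     15    E           18
10    21    E           24
take 2 rows with smallest mins_plus_3:
   mins zone  mins_plus_3
0    12    E           15
1    15    E           18
Reading off the sum of column 'mins_plus_3', we get 33.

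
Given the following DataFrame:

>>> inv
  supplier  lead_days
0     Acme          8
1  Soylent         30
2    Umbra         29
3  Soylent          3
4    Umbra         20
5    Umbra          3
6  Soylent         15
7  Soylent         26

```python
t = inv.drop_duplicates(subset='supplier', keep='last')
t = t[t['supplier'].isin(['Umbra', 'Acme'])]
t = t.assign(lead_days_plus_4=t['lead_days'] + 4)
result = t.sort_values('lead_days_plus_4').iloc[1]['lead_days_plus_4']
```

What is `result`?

12

drop duplicate supplier (keep=last):
  supplier  lead_days
0     Acme          8
5    Umbra          3
7  Soylent         26
filter rows where supplier in ['Umbra', 'Acme']:
  supplier  lead_days
0     Acme          8
5    Umbra          3
add column lead_days_plus_4 = t['lead_days'] + 4:
  supplier  lead_days  lead_days_plus_4
0     Acme          8                12
5    Umbra          3                 7
sort by lead_days_plus_4:
  supplier  lead_days  lead_days_plus_4
5    Umbra          3                 7
0     Acme          8                12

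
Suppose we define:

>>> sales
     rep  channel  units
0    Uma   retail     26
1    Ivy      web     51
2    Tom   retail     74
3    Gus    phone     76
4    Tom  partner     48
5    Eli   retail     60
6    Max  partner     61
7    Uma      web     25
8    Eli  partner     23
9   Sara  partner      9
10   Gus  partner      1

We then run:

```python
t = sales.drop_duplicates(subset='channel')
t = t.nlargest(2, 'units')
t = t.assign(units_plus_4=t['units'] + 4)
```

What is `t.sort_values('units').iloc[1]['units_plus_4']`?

80

drop duplicate channel (keep=first):
   rep  channel  units
0  Uma   retail     26
1  Ivy      web     51
3  Gus    phone     76
4  Tom  partner     48
take 2 rows with largest units:
   rep channel  units
3  Gus   phone     76
1  Ivy     web     51
add column units_plus_4 = t['units'] + 4:
   rep channel  units  units_plus_4
3  Gus   phone     76            80
1  Ivy     web     51            55
sort by units:
   rep channel  units  units_plus_4
1  Ivy     web     51            55
3  Gus   phone     76            80
Finally, value at position 1, column 'units_plus_4' = 80.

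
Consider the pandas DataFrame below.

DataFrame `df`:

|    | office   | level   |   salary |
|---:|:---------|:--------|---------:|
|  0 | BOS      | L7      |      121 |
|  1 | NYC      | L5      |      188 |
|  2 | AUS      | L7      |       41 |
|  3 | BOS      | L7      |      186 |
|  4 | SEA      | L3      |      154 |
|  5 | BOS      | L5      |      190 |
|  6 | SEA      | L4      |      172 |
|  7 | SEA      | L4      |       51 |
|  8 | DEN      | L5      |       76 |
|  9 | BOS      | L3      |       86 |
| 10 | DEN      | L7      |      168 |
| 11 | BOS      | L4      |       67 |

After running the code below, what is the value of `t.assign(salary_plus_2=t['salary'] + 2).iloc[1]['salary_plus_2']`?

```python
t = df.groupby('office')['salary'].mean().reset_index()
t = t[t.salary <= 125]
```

124.0

group by office, mean of salary:
office
AUS     41.000000
BOS    130.000000
DEN    122.000000
NYC    188.000000
SEA    125.666667
Name: salary, dtype: float64
reset_index():
  office      salary
0    AUS   41.000000
1    BOS  130.000000
2    DEN  122.000000
3    NYC  188.000000
4    SEA  125.666667
filter rows where salary <= 125:
  office  salary
0    AUS    41.0
2    DEN   122.0
add column salary_plus_2 = t['salary'] + 2:
  office  salary  salary_plus_2
0    AUS    41.0           43.0
2    DEN   122.0          124.0
Reading off the value at position 1, column 'salary_plus_2', we get 124.0.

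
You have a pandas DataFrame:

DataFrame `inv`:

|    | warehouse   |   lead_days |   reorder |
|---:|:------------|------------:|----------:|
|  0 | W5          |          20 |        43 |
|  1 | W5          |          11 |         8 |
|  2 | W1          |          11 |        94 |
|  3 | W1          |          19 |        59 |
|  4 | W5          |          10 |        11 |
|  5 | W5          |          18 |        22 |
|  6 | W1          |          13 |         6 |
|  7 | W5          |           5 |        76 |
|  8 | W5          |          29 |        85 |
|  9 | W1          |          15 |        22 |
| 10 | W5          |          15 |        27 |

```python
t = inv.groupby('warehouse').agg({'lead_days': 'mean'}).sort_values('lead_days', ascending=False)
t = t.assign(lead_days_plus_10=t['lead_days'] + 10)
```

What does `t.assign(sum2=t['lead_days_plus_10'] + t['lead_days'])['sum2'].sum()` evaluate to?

group by warehouse, mean of lead_days:
           lead_days
warehouse           
W1         14.500000
W5         15.428571
sort by lead_days descending:
           lead_days
warehouse           
W5         15.428571
W1         14.500000
add column lead_days_plus_10 = t['lead_days'] + 10:
           lead_days  lead_days_plus_10
warehouse                              
W5         15.428571          25.428571
W1         14.500000          24.500000
add column sum2 = t['lead_days_plus_10'] + t['lead_days']:
           lead_days  lead_days_plus_10       sum2
warehouse                                         
W5         15.428571          25.428571  40.857143
W1         14.500000          24.500000  39.000000
Reading off the sum of column 'sum2', we get 79.8571428571.

79.8571428571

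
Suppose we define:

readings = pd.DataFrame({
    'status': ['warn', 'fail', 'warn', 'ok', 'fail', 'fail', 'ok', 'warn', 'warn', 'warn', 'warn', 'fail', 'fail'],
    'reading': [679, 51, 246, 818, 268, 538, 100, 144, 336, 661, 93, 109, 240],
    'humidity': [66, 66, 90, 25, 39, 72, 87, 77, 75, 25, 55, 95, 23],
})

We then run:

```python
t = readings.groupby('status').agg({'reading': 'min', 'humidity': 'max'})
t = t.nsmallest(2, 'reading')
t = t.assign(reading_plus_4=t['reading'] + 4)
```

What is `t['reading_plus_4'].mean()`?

group by status: min(reading), max(humidity):
        reading  humidity
status                   
fail         51        95
ok          100        87
warn         93        90
take 2 rows with smallest reading:
        reading  humidity
status                   
fail         51        95
warn         93        90
add column reading_plus_4 = t['reading'] + 4:
        reading  humidity  reading_plus_4
status                                   
fail         51        95              55
warn         93        90              97

76.0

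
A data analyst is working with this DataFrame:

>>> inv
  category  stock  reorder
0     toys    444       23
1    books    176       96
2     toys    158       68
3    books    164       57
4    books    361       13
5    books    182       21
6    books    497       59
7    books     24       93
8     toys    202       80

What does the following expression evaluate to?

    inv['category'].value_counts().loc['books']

value_counts of category:
category
books    6
toys     3
Name: count, dtype: int64
The value at index 'books' is 6.

6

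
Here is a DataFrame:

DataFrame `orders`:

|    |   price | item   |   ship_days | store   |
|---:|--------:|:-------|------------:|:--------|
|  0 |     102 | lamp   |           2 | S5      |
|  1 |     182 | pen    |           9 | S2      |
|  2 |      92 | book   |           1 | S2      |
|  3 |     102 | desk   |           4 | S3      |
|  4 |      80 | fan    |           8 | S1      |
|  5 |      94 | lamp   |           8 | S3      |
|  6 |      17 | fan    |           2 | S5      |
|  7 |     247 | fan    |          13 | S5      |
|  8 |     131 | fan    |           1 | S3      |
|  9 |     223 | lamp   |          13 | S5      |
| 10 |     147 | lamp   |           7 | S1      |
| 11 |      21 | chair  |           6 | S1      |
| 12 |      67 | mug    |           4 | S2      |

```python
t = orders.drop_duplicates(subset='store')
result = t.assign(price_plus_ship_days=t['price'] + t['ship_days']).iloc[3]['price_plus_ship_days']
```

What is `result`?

88

drop duplicate store (keep=first):
   price  item  ship_days store
0    102  lamp          2    S5
1    182   pen          9    S2
3    102  desk          4    S3
4     80   fan          8    S1
add column price_plus_ship_days = t['price'] + t['ship_days']:
   price  item  ship_days store  price_plus_ship_days
0    102  lamp          2    S5                   104
1    182   pen          9    S2                   191
3    102  desk          4    S3                   106
4     80   fan          8    S1                    88
Reading off the value at position 3, column 'price_plus_ship_days', we get 88.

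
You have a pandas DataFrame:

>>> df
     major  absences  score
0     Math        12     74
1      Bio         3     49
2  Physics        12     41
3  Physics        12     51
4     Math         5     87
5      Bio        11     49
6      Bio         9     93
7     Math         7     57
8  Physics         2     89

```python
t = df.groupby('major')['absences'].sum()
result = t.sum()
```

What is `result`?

73

group by major, sum of absences:
major
Bio        23
Math       24
Physics    26
Name: absences, dtype: int64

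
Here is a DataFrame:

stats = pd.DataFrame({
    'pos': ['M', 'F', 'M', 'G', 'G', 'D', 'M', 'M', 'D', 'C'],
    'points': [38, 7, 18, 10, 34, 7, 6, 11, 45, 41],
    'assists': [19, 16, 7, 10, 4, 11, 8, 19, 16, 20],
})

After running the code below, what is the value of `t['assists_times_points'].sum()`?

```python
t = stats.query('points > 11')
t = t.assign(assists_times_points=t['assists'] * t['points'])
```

2524

filter rows where points > 11:
  pos  points  assists
0   M      38       19
2   M      18        7
4   G      34        4
8   D      45       16
9   C      41       20
add column assists_times_points = t['assists'] * t['points']:
  pos  points  assists  assists_times_points
0   M      38       19                   722
2   M      18        7                   126
4   G      34        4                   136
8   D      45       16                   720
9   C      41       20                   820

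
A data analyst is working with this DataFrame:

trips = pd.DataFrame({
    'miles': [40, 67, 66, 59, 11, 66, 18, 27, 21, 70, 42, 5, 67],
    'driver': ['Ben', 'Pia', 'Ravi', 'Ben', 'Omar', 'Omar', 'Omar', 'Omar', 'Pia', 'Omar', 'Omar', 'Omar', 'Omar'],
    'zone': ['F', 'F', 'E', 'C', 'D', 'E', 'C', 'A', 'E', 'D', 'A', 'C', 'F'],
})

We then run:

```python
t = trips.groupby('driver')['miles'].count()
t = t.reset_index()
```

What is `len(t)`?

4

group by driver, count of miles:
driver
Ben     2
Omar    8
Pia     2
Ravi    1
Name: miles, dtype: int64
reset_index():
  driver  miles
0    Ben      2
1   Omar      8
2    Pia      2
3   Ravi      1
So result = 4.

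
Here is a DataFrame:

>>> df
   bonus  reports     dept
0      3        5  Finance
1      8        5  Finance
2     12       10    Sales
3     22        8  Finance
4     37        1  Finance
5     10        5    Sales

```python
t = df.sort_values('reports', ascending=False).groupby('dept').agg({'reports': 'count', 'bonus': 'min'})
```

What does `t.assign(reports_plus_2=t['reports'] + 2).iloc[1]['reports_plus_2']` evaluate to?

sort by reports descending:
   bonus  reports     dept
2     12       10    Sales
3     22        8  Finance
0      3        5  Finance
1      8        5  Finance
5     10        5    Sales
4     37        1  Finance
group by dept: count(reports), min(bonus):
         reports  bonus
dept                   
Finance        4      3
Sales          2     10
add column reports_plus_2 = t['reports'] + 2:
         reports  bonus  reports_plus_2
dept                                   
Finance        4      3               6
Sales          2     10               4

4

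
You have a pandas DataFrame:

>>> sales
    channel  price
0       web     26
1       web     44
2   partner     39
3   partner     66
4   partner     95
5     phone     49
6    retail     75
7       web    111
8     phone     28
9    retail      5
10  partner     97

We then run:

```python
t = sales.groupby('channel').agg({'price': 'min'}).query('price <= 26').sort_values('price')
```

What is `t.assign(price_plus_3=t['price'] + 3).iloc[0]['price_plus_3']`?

group by channel, min of price:
         price
channel       
partner     39
phone       28
retail       5
web         26
filter rows where price <= 26:
         price
channel       
retail       5
web         26
sort by price:
         price
channel       
retail       5
web         26
add column price_plus_3 = t['price'] + 3:
         price  price_plus_3
channel                     
retail       5             8
web         26            29

8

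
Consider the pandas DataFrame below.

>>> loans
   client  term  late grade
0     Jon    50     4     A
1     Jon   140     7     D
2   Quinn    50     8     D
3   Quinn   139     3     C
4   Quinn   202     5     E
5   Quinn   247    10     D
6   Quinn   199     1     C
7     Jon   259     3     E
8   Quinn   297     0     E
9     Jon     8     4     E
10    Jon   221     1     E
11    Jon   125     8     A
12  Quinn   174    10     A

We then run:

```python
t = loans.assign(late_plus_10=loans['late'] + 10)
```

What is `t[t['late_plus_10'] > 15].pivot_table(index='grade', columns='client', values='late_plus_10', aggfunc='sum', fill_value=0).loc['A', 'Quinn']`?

20

add column late_plus_10 = loans['late'] + 10:
   client  term  late grade  late_plus_10
0     Jon    50     4     A            14
1     Jon   140     7     D            17
2   Quinn    50     8     D            18
3   Quinn   139     3     C            13
4   Quinn   202     5     E            15
5   Quinn   247    10     D            20
6   Quinn   199     1     C            11
7     Jon   259     3     E            13
8   Quinn   297     0     E            10
9     Jon     8     4     E            14
10    Jon   221     1     E            11
11    Jon   125     8     A            18
12  Quinn   174    10     A            20
filter rows where late_plus_10 > 15:
   client  term  late grade  late_plus_10
1     Jon   140     7     D            17
2   Quinn    50     8     D            18
5   Quinn   247    10     D            20
11    Jon   125     8     A            18
12  Quinn   174    10     A            20
pivot: rows=grade, cols=client, sum(late_plus_10):
client  Jon  Quinn
grade             
A        18     20
D        17     38
The value at row 'A', column 'Quinn' is 20.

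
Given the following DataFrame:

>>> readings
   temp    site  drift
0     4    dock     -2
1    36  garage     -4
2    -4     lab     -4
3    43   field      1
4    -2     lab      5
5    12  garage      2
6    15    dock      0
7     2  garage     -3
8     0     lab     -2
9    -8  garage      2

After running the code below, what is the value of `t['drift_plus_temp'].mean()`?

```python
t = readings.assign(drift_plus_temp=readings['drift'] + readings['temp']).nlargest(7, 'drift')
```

add column drift_plus_temp = readings['drift'] + readings['temp']:
   temp    site  drift  drift_plus_temp
0     4    dock     -2                2
1    36  garage     -4               32
2    -4     lab     -4               -8
3    43   field      1               44
4    -2     lab      5                3
5    12  garage      2               14
6    15    dock      0               15
7     2  garage     -3               -1
8     0     lab     -2               -2
9    -8  garage      2               -6
take 7 rows with largest drift:
   temp    site  drift  drift_plus_temp
4    -2     lab      5                3
5    12  garage      2               14
9    -8  garage      2               -6
3    43   field      1               44
6    15    dock      0               15
0     4    dock     -2                2
8     0     lab     -2               -2

10.0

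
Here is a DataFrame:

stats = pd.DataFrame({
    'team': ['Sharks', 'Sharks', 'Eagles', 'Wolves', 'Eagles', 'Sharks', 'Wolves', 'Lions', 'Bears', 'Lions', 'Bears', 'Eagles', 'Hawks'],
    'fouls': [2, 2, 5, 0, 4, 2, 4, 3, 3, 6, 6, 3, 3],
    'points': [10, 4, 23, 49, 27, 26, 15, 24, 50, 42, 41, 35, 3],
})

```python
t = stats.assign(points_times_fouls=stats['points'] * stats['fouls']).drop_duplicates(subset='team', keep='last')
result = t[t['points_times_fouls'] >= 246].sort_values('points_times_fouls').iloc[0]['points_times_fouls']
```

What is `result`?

246

add column points_times_fouls = stats['points'] * stats['fouls']:
      team  fouls  points  points_times_fouls
0   Sharks      2      10                  20
1   Sharks      2       4                   8
2   Eagles      5      23                 115
3   Wolves      0      49                   0
4   Eagles      4      27                 108
5   Sharks      2      26                  52
6   Wolves      4      15                  60
7    Lions      3      24                  72
8    Bears      3      50                 150
9    Lions      6      42                 252
10   Bears      6      41                 246
11  Eagles      3      35                 105
12   Hawks      3       3                   9
drop duplicate team (keep=last):
      team  fouls  points  points_times_fouls
5   Sharks      2      26                  52
6   Wolves      4      15                  60
9    Lions      6      42                 252
10   Bears      6      41                 246
11  Eagles      3      35                 105
12   Hawks      3       3                   9
filter rows where points_times_fouls >= 246:
     team  fouls  points  points_times_fouls
9   Lions      6      42                 252
10  Bears      6      41                 246
sort by points_times_fouls:
     team  fouls  points  points_times_fouls
10  Bears      6      41                 246
9   Lions      6      42                 252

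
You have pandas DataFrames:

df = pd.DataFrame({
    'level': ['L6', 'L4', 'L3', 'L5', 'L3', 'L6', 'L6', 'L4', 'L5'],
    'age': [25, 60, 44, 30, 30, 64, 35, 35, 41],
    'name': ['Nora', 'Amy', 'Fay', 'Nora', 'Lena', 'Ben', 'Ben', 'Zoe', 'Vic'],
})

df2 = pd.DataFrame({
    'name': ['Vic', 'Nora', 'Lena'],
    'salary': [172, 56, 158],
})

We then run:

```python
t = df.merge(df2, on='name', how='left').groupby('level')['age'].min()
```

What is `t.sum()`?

120

merge on 'name' (how='left') → 9 rows:
  level  age  name  salary
0    L6   25  Nora    56.0
1    L4   60   Amy     NaN
2    L3   44   Fay     NaN
3    L5   30  Nora    56.0
4    L3   30  Lena   158.0
5    L6   64   Ben     NaN
6    L6   35   Ben     NaN
7    L4   35   Zoe     NaN
8    L5   41   Vic   172.0
group by level, min of age:
level
L3    30
L4    35
L5    30
L6    25
Name: age, dtype: int64
So sum() = 120.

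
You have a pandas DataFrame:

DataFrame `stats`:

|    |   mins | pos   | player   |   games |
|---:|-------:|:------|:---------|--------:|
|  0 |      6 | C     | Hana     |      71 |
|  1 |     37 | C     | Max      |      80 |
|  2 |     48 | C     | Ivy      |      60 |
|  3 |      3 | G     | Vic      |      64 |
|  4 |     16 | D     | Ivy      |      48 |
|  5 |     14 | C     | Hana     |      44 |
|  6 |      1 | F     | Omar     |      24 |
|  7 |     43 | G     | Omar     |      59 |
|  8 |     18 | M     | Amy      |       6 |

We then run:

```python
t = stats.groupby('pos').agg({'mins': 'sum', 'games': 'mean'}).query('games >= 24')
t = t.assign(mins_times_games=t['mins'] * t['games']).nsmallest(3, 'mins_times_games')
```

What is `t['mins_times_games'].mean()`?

group by pos: sum(mins), mean(games):
     mins  games
pos             
C     105  63.75
D      16  48.00
F       1  24.00
G      46  61.50
M      18   6.00
filter rows where games >= 24:
     mins  games
pos             
C     105  63.75
D      16  48.00
F       1  24.00
G      46  61.50
add column mins_times_games = t['mins'] * t['games']:
     mins  games  mins_times_games
pos                               
C     105  63.75           6693.75
D      16  48.00            768.00
F       1  24.00             24.00
G      46  61.50           2829.00
take 3 rows with smallest mins_times_games:
     mins  games  mins_times_games
pos                               
F       1   24.0              24.0
D      16   48.0             768.0
G      46   61.5            2829.0

1207.0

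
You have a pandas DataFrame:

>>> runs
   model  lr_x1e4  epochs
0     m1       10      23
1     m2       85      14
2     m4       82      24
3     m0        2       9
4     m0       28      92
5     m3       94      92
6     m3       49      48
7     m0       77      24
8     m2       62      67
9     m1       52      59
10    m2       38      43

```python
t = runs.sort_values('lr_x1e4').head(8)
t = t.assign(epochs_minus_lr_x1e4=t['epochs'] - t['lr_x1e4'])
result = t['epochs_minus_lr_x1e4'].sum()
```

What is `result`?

sort by lr_x1e4:
   model  lr_x1e4  epochs
3     m0        2       9
0     m1       10      23
4     m0       28      92
10    m2       38      43
6     m3       49      48
9     m1       52      59
8     m2       62      67
7     m0       77      24
2     m4       82      24
1     m2       85      14
5     m3       94      92
take first 8 rows:
   model  lr_x1e4  epochs
3     m0        2       9
0     m1       10      23
4     m0       28      92
10    m2       38      43
6     m3       49      48
9     m1       52      59
8     m2       62      67
7     m0       77      24
add column epochs_minus_lr_x1e4 = t['epochs'] - t['lr_x1e4']:
   model  lr_x1e4  epochs  epochs_minus_lr_x1e4
3     m0        2       9                     7
0     m1       10      23                    13
4     m0       28      92                    64
10    m2       38      43                     5
6     m3       49      48                    -1
9     m1       52      59                     7
8     m2       62      67                     5
7     m0       77      24                   -53

47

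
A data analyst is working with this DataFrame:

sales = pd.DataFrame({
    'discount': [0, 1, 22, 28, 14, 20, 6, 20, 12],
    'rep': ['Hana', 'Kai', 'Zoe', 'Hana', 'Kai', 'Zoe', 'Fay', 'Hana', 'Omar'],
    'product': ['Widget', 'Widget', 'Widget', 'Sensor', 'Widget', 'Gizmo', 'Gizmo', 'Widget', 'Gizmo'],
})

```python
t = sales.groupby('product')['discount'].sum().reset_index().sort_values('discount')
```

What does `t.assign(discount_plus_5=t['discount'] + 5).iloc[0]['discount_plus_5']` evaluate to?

33

group by product, sum of discount:
product
Gizmo     38
Sensor    28
Widget    57
Name: discount, dtype: int64
reset_index():
  product  discount
0   Gizmo        38
1  Sensor        28
2  Widget        57
sort by discount:
  product  discount
1  Sensor        28
0   Gizmo        38
2  Widget        57
add column discount_plus_5 = t['discount'] + 5:
  product  discount  discount_plus_5
1  Sensor        28               33
0   Gizmo        38               43
2  Widget        57               62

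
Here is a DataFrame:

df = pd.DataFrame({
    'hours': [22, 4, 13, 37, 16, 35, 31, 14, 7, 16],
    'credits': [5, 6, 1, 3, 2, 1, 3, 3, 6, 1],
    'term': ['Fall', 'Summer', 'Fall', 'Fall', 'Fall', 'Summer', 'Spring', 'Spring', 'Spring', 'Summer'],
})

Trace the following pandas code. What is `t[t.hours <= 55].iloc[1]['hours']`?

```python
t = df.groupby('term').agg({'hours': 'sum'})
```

55

group by term, sum of hours:
        hours
term         
Fall       88
Spring     52
Summer     55
filter rows where hours <= 55:
        hours
term         
Spring     52
Summer     55
Then the value at position 1, column 'hours': 55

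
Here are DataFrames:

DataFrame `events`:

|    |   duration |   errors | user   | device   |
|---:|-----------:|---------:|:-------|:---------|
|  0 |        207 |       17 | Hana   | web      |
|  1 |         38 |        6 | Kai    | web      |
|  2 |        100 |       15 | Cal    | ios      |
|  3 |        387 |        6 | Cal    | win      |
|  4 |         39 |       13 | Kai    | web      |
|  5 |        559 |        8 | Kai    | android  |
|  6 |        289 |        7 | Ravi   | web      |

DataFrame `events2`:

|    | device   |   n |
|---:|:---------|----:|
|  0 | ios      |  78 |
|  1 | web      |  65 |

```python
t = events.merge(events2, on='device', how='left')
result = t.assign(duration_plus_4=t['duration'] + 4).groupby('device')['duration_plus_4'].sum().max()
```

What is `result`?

589

merge on 'device' (how='left') → 7 rows:
   duration  errors  user   device     n
0       207      17  Hana      web  65.0
1        38       6   Kai      web  65.0
2       100      15   Cal      ios  78.0
3       387       6   Cal      win   NaN
4        39      13   Kai      web  65.0
5       559       8   Kai  android   NaN
6       289       7  Ravi      web  65.0
add column duration_plus_4 = t['duration'] + 4:
   duration  errors  user   device     n  duration_plus_4
0       207      17  Hana      web  65.0              211
1        38       6   Kai      web  65.0               42
2       100      15   Cal      ios  78.0              104
3       387       6   Cal      win   NaN              391
4        39      13   Kai      web  65.0               43
5       559       8   Kai  android   NaN              563
6       289       7  Ravi      web  65.0              293
group by device, sum of duration_plus_4:
device
android    563
ios        104
web        589
win        391
Name: duration_plus_4, dtype: int64
max of the resulting series → 589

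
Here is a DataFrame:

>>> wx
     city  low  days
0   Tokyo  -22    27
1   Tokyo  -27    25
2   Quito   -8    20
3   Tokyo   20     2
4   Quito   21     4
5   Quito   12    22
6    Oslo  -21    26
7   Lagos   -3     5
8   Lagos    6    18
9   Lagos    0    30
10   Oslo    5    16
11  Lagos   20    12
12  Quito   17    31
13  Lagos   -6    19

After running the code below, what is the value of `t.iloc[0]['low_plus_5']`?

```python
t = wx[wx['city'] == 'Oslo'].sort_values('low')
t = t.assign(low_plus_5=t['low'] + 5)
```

-16

filter rows where city == 'Oslo':
    city  low  days
6   Oslo  -21    26
10  Oslo    5    16
sort by low:
    city  low  days
6   Oslo  -21    26
10  Oslo    5    16
add column low_plus_5 = t['low'] + 5:
    city  low  days  low_plus_5
6   Oslo  -21    26         -16
10  Oslo    5    16          10
Hence -16.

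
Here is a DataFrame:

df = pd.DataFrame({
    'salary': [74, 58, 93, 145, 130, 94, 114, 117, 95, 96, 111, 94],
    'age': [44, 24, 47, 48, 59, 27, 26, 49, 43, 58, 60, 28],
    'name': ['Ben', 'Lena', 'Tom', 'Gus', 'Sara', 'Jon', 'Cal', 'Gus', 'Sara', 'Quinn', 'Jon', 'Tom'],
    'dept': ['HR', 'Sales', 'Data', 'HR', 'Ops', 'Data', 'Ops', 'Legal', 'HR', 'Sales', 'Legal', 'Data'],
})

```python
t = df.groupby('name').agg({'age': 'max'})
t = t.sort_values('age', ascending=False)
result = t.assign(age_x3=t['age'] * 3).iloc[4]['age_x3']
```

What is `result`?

group by name, max of age:
       age
name      
Ben     44
Cal     26
Gus     49
Jon     60
Lena    24
Quinn   58
Sara    59
Tom     47
sort by age descending:
       age
name      
Jon     60
Sara    59
Quinn   58
Gus     49
Tom     47
Ben     44
Cal     26
Lena    24
add column age_x3 = t['age'] * 3:
       age  age_x3
name              
Jon     60     180
Sara    59     177
Quinn   58     174
Gus     49     147
Tom     47     141
Ben     44     132
Cal     26      78
Lena    24      72
Finally, value at position 4, column 'age_x3' = 141.

141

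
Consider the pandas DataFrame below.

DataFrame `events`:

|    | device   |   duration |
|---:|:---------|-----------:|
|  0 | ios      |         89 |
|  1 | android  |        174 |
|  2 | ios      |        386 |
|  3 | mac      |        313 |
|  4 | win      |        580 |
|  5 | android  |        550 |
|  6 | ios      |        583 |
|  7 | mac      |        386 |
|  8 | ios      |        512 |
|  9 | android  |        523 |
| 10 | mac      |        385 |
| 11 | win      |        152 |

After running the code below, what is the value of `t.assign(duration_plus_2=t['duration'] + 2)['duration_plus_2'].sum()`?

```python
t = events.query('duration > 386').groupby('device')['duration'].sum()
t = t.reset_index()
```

filter rows where duration > 386:
    device  duration
4      win       580
5  android       550
6      ios       583
8      ios       512
9  android       523
group by device, sum of duration:
device
android    1073
ios        1095
win         580
Name: duration, dtype: int64
reset_index():
    device  duration
0  android      1073
1      ios      1095
2      win       580
add column duration_plus_2 = t['duration'] + 2:
    device  duration  duration_plus_2
0  android      1073             1075
1      ios      1095             1097
2      win       580              582
So sum() = 2754.

2754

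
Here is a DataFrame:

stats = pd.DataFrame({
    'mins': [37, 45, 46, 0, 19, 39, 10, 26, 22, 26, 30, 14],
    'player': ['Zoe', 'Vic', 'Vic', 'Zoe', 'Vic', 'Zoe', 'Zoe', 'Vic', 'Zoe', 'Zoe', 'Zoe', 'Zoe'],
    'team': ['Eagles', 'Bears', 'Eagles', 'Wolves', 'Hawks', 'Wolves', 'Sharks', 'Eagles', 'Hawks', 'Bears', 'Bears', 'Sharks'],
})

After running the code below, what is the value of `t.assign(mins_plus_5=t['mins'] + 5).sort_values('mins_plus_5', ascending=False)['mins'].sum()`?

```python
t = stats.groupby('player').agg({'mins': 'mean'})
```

group by player, mean of mins:
         mins
player       
Vic     34.00
Zoe     22.25
add column mins_plus_5 = t['mins'] + 5:
         mins  mins_plus_5
player                    
Vic     34.00        39.00
Zoe     22.25        27.25
sort by mins_plus_5 descending:
         mins  mins_plus_5
player                    
Vic     34.00        39.00
Zoe     22.25        27.25
The sum of column 'mins' is 56.25.

56.25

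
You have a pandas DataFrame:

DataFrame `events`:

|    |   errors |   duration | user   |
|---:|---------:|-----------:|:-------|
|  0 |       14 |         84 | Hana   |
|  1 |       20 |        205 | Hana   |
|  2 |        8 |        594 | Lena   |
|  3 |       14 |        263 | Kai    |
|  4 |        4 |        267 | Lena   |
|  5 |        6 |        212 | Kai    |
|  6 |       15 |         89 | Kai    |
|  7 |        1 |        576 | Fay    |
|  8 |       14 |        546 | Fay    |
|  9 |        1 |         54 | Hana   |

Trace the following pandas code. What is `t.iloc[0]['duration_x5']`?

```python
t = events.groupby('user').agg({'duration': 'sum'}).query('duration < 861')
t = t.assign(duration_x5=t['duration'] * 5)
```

group by user, sum of duration:
      duration
user          
Fay       1122
Hana       343
Kai        564
Lena       861
filter rows where duration < 861:
      duration
user          
Hana       343
Kai        564
add column duration_x5 = t['duration'] * 5:
      duration  duration_x5
user                       
Hana       343         1715
Kai        564         2820

1715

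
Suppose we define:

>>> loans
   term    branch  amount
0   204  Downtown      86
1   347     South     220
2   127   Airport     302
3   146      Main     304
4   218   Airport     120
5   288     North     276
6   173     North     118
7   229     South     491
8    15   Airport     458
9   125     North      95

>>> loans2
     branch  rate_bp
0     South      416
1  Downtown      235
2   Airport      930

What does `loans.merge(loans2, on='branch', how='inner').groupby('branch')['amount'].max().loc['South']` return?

merge on 'branch' (how='inner') → 6 rows:
   term    branch  amount  rate_bp
0   204  Downtown      86      235
1   347     South     220      416
2   127   Airport     302      930
3   218   Airport     120      930
4   229     South     491      416
5    15   Airport     458      930
group by branch, max of amount:
branch
Airport     458
Downtown     86
South       491
Name: amount, dtype: int64
Then the value at index 'South': 491

491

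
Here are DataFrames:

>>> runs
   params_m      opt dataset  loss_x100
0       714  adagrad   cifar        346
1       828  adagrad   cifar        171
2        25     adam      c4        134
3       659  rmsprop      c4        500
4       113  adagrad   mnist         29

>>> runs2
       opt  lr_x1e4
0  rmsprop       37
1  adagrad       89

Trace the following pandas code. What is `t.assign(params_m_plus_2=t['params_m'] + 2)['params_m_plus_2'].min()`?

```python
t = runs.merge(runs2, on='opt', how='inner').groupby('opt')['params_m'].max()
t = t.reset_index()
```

merge on 'opt' (how='inner') → 4 rows:
   params_m      opt dataset  loss_x100  lr_x1e4
0       714  adagrad   cifar        346       89
1       828  adagrad   cifar        171       89
2       659  rmsprop      c4        500       37
3       113  adagrad   mnist         29       89
group by opt, max of params_m:
opt
adagrad    828
rmsprop    659
Name: params_m, dtype: int64
reset_index():
       opt  params_m
0  adagrad       828
1  rmsprop       659
add column params_m_plus_2 = t['params_m'] + 2:
       opt  params_m  params_m_plus_2
0  adagrad       828              830
1  rmsprop       659              661
Then the min of column 'params_m_plus_2': 661

661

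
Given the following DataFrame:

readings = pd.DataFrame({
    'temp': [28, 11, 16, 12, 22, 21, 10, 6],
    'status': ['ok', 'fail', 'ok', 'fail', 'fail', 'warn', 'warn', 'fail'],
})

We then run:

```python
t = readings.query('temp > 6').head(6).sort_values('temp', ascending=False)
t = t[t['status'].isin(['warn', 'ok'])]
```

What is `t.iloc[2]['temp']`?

filter rows where temp > 6:
   temp status
0    28     ok
1    11   fail
2    16     ok
3    12   fail
4    22   fail
5    21   warn
6    10   warn
take first 6 rows:
   temp status
0    28     ok
1    11   fail
2    16     ok
3    12   fail
4    22   fail
5    21   warn
sort by temp descending:
   temp status
0    28     ok
4    22   fail
5    21   warn
2    16     ok
3    12   fail
1    11   fail
filter rows where status in ['warn', 'ok']:
   temp status
0    28     ok
5    21   warn
2    16     ok
value at position 2, column 'temp' → 16

16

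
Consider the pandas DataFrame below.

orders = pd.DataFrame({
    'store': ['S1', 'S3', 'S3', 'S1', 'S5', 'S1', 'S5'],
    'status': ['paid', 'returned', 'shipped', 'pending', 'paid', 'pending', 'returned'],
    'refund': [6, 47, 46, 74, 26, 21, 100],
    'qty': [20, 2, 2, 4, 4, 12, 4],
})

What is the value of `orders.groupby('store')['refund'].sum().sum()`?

group by store, sum of refund:
store
S1    101
S3     93
S5    126
Name: refund, dtype: int64
Then the sum of the resulting series: 320

320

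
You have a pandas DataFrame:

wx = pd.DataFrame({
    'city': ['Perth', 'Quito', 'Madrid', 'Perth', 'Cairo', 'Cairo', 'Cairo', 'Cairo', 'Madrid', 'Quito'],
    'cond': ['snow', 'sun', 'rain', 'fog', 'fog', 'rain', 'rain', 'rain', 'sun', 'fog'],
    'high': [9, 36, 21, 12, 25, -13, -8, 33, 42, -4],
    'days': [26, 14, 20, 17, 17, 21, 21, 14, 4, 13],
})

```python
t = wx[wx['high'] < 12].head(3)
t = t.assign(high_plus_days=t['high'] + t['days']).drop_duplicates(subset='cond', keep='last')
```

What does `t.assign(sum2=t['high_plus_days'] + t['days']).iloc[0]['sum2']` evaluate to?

61

filter rows where high < 12:
    city  cond  high  days
0  Perth  snow     9    26
5  Cairo  rain   -13    21
6  Cairo  rain    -8    21
9  Quito   fog    -4    13
take first 3 rows:
    city  cond  high  days
0  Perth  snow     9    26
5  Cairo  rain   -13    21
6  Cairo  rain    -8    21
add column high_plus_days = t['high'] + t['days']:
    city  cond  high  days  high_plus_days
0  Perth  snow     9    26              35
5  Cairo  rain   -13    21               8
6  Cairo  rain    -8    21              13
drop duplicate cond (keep=last):
    city  cond  high  days  high_plus_days
0  Perth  snow     9    26              35
6  Cairo  rain    -8    21              13
add column sum2 = t['high_plus_days'] + t['days']:
    city  cond  high  days  high_plus_days  sum2
0  Perth  snow     9    26              35    61
6  Cairo  rain    -8    21              13    34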